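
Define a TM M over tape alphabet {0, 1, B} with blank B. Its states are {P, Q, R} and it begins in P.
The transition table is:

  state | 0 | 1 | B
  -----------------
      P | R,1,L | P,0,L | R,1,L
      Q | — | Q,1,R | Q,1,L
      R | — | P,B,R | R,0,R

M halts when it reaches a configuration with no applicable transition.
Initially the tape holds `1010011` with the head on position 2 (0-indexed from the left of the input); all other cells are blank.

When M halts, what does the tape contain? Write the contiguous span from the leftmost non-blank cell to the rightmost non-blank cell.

P | B10[1]0011   read 1 → write 0, move L, go to P
P | B1[0]00011   read 0 → write 1, move L, go to R
R | B[1]100011   read 1 → write B, move R, go to P
P | BB[1]00011   read 1 → write 0, move L, go to P
P | B[B]000011   read B → write 1, move L, go to R
R | [B]1000011   read B → write 0, move R, go to R
R | 0[1]000011   read 1 → write B, move R, go to P
P | 0B[0]00011   read 0 → write 1, move L, go to R
R | 0[B]100011   read B → write 0, move R, go to R
R | 00[1]00011   read 1 → write B, move R, go to P
P | 00B[0]0011   read 0 → write 1, move L, go to R
R | 00[B]10011   read B → write 0, move R, go to R
R | 000[1]0011   read 1 → write B, move R, go to P
P | 000B[0]011   read 0 → write 1, move L, go to R
R | 000[B]1011   read B → write 0, move R, go to R
R | 0000[1]011   read 1 → write B, move R, go to P
P | 0000B[0]11   read 0 → write 1, move L, go to R
R | 0000[B]111   read B → write 0, move R, go to R
R | 00000[1]11   read 1 → write B, move R, go to P
P | 00000B[1]1   read 1 → write 0, move L, go to P
P | 00000[B]01   read B → write 1, move L, go to R
R | 0000[0]101
The non-blank tape span at halt is 00000101.

00000101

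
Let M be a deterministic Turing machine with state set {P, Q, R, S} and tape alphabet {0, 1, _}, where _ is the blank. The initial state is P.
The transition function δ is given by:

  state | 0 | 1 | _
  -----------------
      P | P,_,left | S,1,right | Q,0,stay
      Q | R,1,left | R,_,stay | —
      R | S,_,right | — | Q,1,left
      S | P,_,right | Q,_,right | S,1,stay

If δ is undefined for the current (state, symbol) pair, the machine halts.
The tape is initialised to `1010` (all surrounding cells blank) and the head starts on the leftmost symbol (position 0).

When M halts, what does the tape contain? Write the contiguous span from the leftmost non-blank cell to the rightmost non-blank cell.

P | [1]010_   read 1 → write 1, move right, go to S
S | 1[0]10_   read 0 → write _, move right, go to P
P | 1_[1]0_   read 1 → write 1, move right, go to S
S | 1_1[0]_   read 0 → write _, move right, go to P
P | 1_1_[_]   read _ → write 0, move stay, go to Q
Q | 1_1_[0]   read 0 → write 1, move left, go to R
R | 1_1[_]1   read _ → write 1, move left, go to Q
Q | 1_[1]11   read 1 → write _, move stay, go to R
R | 1_[_]11   read _ → write 1, move left, go to Q
Q | 1[_]111
The non-blank tape span at halt is 1_111.

1_111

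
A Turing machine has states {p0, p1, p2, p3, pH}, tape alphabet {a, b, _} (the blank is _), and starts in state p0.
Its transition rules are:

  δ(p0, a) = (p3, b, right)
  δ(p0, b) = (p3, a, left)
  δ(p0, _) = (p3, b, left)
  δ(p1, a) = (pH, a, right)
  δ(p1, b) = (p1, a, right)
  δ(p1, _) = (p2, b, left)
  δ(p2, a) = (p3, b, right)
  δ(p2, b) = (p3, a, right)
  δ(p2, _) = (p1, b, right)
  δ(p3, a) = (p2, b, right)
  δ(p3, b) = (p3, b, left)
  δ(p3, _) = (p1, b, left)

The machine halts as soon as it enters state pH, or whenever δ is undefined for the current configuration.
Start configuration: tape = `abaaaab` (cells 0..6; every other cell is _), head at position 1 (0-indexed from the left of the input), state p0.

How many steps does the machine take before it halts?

p0 | ___a[b]aaaab__   read b → write a, move left, go to p3
p3 | ___[a]aaaaab__   read a → write b, move right, go to p2
p2 | ___b[a]aaaab__   read a → write b, move right, go to p3
p3 | ___bb[a]aaab__   read a → write b, move right, go to p2
p2 | ___bbb[a]aab__   read a → write b, move right, go to p3
p3 | ___bbbb[a]ab__   read a → write b, move right, go to p2
p2 | ___bbbbb[a]b__   read a → write b, move right, go to p3
p3 | ___bbbbbb[b]__   read b → write b, move left, go to p3
p3 | ___bbbbb[b]b__   read b → write b, move left, go to p3
p3 | ___bbbb[b]bb__   read b → write b, move left, go to p3
p3 | ___bbb[b]bbb__   read b → write b, move left, go to p3
p3 | ___bb[b]bbbb__   read b → write b, move left, go to p3
p3 | ___b[b]bbbbb__   read b → write b, move left, go to p3
p3 | ___[b]bbbbbb__   read b → write b, move left, go to p3
p3 | __[_]bbbbbbb__   read _ → write b, move left, go to p1
p1 | _[_]bbbbbbbb__   read _ → write b, move left, go to p2
p2 | [_]bbbbbbbbb__   read _ → write b, move right, go to p1
p1 | b[b]bbbbbbbb__   read b → write a, move right, go to p1
p1 | ba[b]bbbbbbb__   read b → write a, move right, go to p1
p1 | baa[b]bbbbbb__   read b → write a, move right, go to p1
p1 | baaa[b]bbbbb__   read b → write a, move right, go to p1
p1 | baaaa[b]bbbb__   read b → write a, move right, go to p1
p1 | baaaaa[b]bbb__   read b → write a, move right, go to p1
p1 | baaaaaa[b]bb__   read b → write a, move right, go to p1
p1 | baaaaaaa[b]b__   read b → write a, move right, go to p1
p1 | baaaaaaaa[b]__   read b → write a, move right, go to p1
p1 | baaaaaaaaa[_]_   read _ → write b, move left, go to p2
p2 | baaaaaaaa[a]b_   read a → write b, move right, go to p3
p3 | baaaaaaaab[b]_   read b → write b, move left, go to p3
p3 | baaaaaaaa[b]b_   read b → write b, move left, go to p3
p3 | baaaaaaa[a]bb_   read a → write b, move right, go to p2
p2 | baaaaaaab[b]b_   read b → write a, move right, go to p3
p3 | baaaaaaaba[b]_   read b → write b, move left, go to p3
p3 | baaaaaaab[a]b_   read a → write b, move right, go to p2
p2 | baaaaaaabb[b]_   read b → write a, move right, go to p3
p3 | baaaaaaabba[_]   read _ → write b, move left, go to p1
p1 | baaaaaaabb[a]b   read a → write a, move right, go to pH
pH | baaaaaaabba[b]
M halts after 37 transitions.

37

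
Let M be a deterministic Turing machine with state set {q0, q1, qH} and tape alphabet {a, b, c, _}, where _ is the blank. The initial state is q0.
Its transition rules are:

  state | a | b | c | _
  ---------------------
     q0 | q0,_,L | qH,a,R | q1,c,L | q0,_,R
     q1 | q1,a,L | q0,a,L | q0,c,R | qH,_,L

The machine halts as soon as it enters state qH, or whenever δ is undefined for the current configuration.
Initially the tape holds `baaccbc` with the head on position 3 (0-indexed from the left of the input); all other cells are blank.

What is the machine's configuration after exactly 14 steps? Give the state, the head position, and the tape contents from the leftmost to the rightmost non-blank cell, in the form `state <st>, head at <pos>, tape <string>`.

q0 | _baa[c]cbc   read c → write c, move L, go to q1
q1 | _ba[a]ccbc   read a → write a, move L, go to q1
q1 | _b[a]accbc   read a → write a, move L, go to q1
q1 | _[b]aaccbc   read b → write a, move L, go to q0
q0 | [_]aaaccbc   read _ → write _, move R, go to q0
q0 | _[a]aaccbc   read a → write _, move L, go to q0
q0 | [_]_aaccbc   read _ → write _, move R, go to q0
q0 | _[_]aaccbc   read _ → write _, move R, go to q0
q0 | __[a]accbc   read a → write _, move L, go to q0
q0 | _[_]_accbc   read _ → write _, move R, go to q0
q0 | __[_]accbc   read _ → write _, move R, go to q0
q0 | ___[a]ccbc   read a → write _, move L, go to q0
q0 | __[_]_ccbc   read _ → write _, move R, go to q0
q0 | ___[_]ccbc   read _ → write _, move R, go to q0
q0 | ____[c]cbc
After 14 steps: state q0, head at 3, tape ccbc.

state q0, head at 3, tape ccbc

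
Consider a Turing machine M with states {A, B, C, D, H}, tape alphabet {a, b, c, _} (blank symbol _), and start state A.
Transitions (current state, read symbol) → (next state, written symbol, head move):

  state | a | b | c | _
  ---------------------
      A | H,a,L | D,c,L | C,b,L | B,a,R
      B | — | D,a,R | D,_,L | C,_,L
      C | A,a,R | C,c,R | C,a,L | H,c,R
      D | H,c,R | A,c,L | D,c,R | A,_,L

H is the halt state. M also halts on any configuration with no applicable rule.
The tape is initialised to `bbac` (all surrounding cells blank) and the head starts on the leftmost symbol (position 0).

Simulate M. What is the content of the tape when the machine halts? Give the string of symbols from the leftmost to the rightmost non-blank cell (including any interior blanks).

ac_bac

A | __[b]bac   read b → write c, move L, go to D
D | _[_]cbac   read _ → write _, move L, go to A
A | [_]_cbac   read _ → write a, move R, go to B
B | a[_]cbac   read _ → write _, move L, go to C
C | [a]_cbac   read a → write a, move R, go to A
A | a[_]cbac   read _ → write a, move R, go to B
B | aa[c]bac   read c → write _, move L, go to D
D | a[a]_bac   read a → write c, move R, go to H
H | ac[_]bac
The non-blank tape span at halt is ac_bac.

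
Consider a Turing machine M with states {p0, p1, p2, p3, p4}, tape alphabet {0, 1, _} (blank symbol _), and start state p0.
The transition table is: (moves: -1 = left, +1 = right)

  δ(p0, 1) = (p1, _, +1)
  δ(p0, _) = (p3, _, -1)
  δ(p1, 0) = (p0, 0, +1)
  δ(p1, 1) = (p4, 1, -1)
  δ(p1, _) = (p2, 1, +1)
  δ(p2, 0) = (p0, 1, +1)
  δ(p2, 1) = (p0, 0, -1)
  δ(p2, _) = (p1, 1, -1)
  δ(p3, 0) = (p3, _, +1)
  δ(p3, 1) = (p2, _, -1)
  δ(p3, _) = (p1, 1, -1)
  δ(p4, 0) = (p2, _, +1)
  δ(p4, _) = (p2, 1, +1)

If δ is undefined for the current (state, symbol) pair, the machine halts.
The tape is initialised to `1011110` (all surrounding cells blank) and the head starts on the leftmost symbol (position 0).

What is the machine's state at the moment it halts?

p0

p0 | [1]011110   read 1 → write _, move +1, go to p1
p1 | _[0]11110   read 0 → write 0, move +1, go to p0
p0 | _0[1]1110   read 1 → write _, move +1, go to p1
p1 | _0_[1]110   read 1 → write 1, move -1, go to p4
p4 | _0[_]1110   read _ → write 1, move +1, go to p2
p2 | _01[1]110   read 1 → write 0, move -1, go to p0
p0 | _0[1]0110   read 1 → write _, move +1, go to p1
p1 | _0_[0]110   read 0 → write 0, move +1, go to p0
p0 | _0_0[1]10   read 1 → write _, move +1, go to p1
p1 | _0_0_[1]0   read 1 → write 1, move -1, go to p4
p4 | _0_0[_]10   read _ → write 1, move +1, go to p2
p2 | _0_01[1]0   read 1 → write 0, move -1, go to p0
p0 | _0_0[1]00   read 1 → write _, move +1, go to p1
p1 | _0_0_[0]0   read 0 → write 0, move +1, go to p0
p0 | _0_0_0[0]
No transition is defined for (p0, 0); M halts in state p0.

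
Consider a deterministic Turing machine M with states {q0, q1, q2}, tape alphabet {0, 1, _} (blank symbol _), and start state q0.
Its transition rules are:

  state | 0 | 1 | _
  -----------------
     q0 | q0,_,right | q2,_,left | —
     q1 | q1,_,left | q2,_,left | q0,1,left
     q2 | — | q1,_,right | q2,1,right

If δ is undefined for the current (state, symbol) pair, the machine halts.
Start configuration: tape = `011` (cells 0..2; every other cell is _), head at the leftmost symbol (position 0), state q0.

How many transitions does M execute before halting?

q0 | [0]11_   read 0 → write _, move right, go to q0
q0 | _[1]1_   read 1 → write _, move left, go to q2
q2 | [_]_1_   read _ → write 1, move right, go to q2
q2 | 1[_]1_   read _ → write 1, move right, go to q2
q2 | 11[1]_   read 1 → write _, move right, go to q1
q1 | 11_[_]   read _ → write 1, move left, go to q0
q0 | 11[_]1
M halts after 6 transitions.

6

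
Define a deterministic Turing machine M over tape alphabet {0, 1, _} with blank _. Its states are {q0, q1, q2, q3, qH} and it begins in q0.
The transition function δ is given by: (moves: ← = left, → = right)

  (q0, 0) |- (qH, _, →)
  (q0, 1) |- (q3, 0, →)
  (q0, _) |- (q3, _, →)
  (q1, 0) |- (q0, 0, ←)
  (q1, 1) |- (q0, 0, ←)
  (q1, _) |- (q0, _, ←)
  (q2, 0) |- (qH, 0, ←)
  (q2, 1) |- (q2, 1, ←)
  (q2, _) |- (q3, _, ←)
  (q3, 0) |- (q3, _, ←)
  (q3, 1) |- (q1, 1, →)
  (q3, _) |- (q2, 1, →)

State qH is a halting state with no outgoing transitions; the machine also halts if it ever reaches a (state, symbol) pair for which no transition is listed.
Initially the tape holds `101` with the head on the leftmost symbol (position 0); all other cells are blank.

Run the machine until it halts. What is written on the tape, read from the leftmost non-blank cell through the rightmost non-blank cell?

q0 | _[1]01   read 1 → write 0, move →, go to q3
q3 | _0[0]1   read 0 → write _, move ←, go to q3
q3 | _[0]_1   read 0 → write _, move ←, go to q3
q3 | [_]__1   read _ → write 1, move →, go to q2
q2 | 1[_]_1   read _ → write _, move ←, go to q3
q3 | [1]__1   read 1 → write 1, move →, go to q1
q1 | 1[_]_1   read _ → write _, move ←, go to q0
q0 | [1]__1   read 1 → write 0, move →, go to q3
q3 | 0[_]_1   read _ → write 1, move →, go to q2
q2 | 01[_]1   read _ → write _, move ←, go to q3
q3 | 0[1]_1   read 1 → write 1, move →, go to q1
q1 | 01[_]1   read _ → write _, move ←, go to q0
q0 | 0[1]_1   read 1 → write 0, move →, go to q3
q3 | 00[_]1   read _ → write 1, move →, go to q2
q2 | 001[1]   read 1 → write 1, move ←, go to q2
q2 | 00[1]1   read 1 → write 1, move ←, go to q2
q2 | 0[0]11   read 0 → write 0, move ←, go to qH
qH | [0]011
The non-blank tape span at halt is 0011.

0011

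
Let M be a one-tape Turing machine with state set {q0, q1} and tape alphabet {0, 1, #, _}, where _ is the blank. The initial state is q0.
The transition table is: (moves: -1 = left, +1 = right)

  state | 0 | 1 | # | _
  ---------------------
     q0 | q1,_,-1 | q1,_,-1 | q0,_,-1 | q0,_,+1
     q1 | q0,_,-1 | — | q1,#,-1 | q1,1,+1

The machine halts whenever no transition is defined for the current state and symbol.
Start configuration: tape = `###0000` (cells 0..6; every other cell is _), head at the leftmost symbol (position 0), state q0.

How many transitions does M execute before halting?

14

q0 | _[#]##0000   read # → write _, move -1, go to q0
q0 | [_]_##0000   read _ → write _, move +1, go to q0
q0 | _[_]##0000   read _ → write _, move +1, go to q0
q0 | __[#]#0000   read # → write _, move -1, go to q0
q0 | _[_]_#0000   read _ → write _, move +1, go to q0
q0 | __[_]#0000   read _ → write _, move +1, go to q0
q0 | ___[#]0000   read # → write _, move -1, go to q0
q0 | __[_]_0000   read _ → write _, move +1, go to q0
q0 | ___[_]0000   read _ → write _, move +1, go to q0
q0 | ____[0]000   read 0 → write _, move -1, go to q1
q1 | ___[_]_000   read _ → write 1, move +1, go to q1
q1 | ___1[_]000   read _ → write 1, move +1, go to q1
q1 | ___11[0]00   read 0 → write _, move -1, go to q0
q0 | ___1[1]_00   read 1 → write _, move -1, go to q1
q1 | ___[1]__00
M halts after 14 transitions.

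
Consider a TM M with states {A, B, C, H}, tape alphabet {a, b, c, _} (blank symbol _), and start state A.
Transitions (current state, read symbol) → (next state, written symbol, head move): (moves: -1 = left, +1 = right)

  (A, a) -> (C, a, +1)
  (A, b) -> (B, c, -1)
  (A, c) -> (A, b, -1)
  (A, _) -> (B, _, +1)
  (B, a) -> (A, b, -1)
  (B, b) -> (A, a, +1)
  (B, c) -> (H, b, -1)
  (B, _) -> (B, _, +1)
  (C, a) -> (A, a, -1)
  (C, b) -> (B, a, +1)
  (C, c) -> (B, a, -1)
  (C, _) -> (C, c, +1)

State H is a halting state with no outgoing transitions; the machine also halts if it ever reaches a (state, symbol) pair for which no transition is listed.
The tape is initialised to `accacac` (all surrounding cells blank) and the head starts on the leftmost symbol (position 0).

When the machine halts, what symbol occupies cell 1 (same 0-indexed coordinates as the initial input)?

state=A head=0 tape=_[a]ccacac   (A,a)→(C,a,+1)
state=C head=1 tape=_a[c]cacac   (C,c)→(B,a,-1)
state=B head=0 tape=_[a]acacac   (B,a)→(A,b,-1)
state=A head=-1 tape=[_]bacacac   (A,_)→(B,_,+1)
state=B head=0 tape=_[b]acacac   (B,b)→(A,a,+1)
state=A head=1 tape=_a[a]cacac   (A,a)→(C,a,+1)
state=C head=2 tape=_aa[c]acac   (C,c)→(B,a,-1)
state=B head=1 tape=_a[a]aacac   (B,a)→(A,b,-1)
state=A head=0 tape=_[a]baacac   (A,a)→(C,a,+1)
state=C head=1 tape=_a[b]aacac   (C,b)→(B,a,+1)
state=B head=2 tape=_aa[a]acac   (B,a)→(A,b,-1)
state=A head=1 tape=_a[a]bacac   (A,a)→(C,a,+1)
state=C head=2 tape=_aa[b]acac   (C,b)→(B,a,+1)
state=B head=3 tape=_aaa[a]cac   (B,a)→(A,b,-1)
state=A head=2 tape=_aa[a]bcac   (A,a)→(C,a,+1)
state=C head=3 tape=_aaa[b]cac   (C,b)→(B,a,+1)
state=B head=4 tape=_aaaa[c]ac   (B,c)→(H,b,-1)
state=H head=3 tape=_aaa[a]bac
Cell 1 holds a when M halts.

a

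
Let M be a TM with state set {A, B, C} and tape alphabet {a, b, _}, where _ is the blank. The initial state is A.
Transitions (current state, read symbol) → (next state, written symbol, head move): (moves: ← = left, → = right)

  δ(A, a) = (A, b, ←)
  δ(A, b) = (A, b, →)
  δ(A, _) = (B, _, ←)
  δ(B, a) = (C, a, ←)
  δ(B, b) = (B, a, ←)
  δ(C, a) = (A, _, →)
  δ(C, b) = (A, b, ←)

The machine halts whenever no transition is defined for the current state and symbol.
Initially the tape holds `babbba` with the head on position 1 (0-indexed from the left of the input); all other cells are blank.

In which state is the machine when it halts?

state=A head=1 tape=_b[a]bbba_   (A,a)→(A,b,←)
state=A head=0 tape=_[b]bbbba_   (A,b)→(A,b,→)
state=A head=1 tape=_b[b]bbba_   (A,b)→(A,b,→)
state=A head=2 tape=_bb[b]bba_   (A,b)→(A,b,→)
state=A head=3 tape=_bbb[b]ba_   (A,b)→(A,b,→)
state=A head=4 tape=_bbbb[b]a_   (A,b)→(A,b,→)
state=A head=5 tape=_bbbbb[a]_   (A,a)→(A,b,←)
state=A head=4 tape=_bbbb[b]b_   (A,b)→(A,b,→)
state=A head=5 tape=_bbbbb[b]_   (A,b)→(A,b,→)
state=A head=6 tape=_bbbbbb[_]   (A,_)→(B,_,←)
state=B head=5 tape=_bbbbb[b]_   (B,b)→(B,a,←)
state=B head=4 tape=_bbbb[b]a_   (B,b)→(B,a,←)
state=B head=3 tape=_bbb[b]aa_   (B,b)→(B,a,←)
state=B head=2 tape=_bb[b]aaa_   (B,b)→(B,a,←)
state=B head=1 tape=_b[b]aaaa_   (B,b)→(B,a,←)
state=B head=0 tape=_[b]aaaaa_   (B,b)→(B,a,←)
state=B head=-1 tape=[_]aaaaaa_
No transition is defined for (B, _); M halts in state B.

B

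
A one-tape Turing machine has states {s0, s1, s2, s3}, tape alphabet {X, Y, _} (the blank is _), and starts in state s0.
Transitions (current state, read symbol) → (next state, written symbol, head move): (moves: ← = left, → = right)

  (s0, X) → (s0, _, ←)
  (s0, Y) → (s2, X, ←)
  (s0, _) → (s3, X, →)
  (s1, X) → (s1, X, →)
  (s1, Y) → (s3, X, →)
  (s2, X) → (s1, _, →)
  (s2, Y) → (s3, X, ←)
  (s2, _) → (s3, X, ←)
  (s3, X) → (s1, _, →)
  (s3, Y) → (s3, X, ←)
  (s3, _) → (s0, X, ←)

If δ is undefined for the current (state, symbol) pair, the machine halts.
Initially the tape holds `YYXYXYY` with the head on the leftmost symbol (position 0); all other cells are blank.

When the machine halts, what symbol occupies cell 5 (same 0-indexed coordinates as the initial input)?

s0 | ___[Y]YXYXYY_   read Y → write X, move ←, go to s2
s2 | __[_]XYXYXYY_   read _ → write X, move ←, go to s3
s3 | _[_]XXYXYXYY_   read _ → write X, move ←, go to s0
s0 | [_]XXXYXYXYY_   read _ → write X, move →, go to s3
s3 | X[X]XXYXYXYY_   read X → write _, move →, go to s1
s1 | X_[X]XYXYXYY_   read X → write X, move →, go to s1
s1 | X_X[X]YXYXYY_   read X → write X, move →, go to s1
s1 | X_XX[Y]XYXYY_   read Y → write X, move →, go to s3
s3 | X_XXX[X]YXYY_   read X → write _, move →, go to s1
s1 | X_XXX_[Y]XYY_   read Y → write X, move →, go to s3
s3 | X_XXX_X[X]YY_   read X → write _, move →, go to s1
s1 | X_XXX_X_[Y]Y_   read Y → write X, move →, go to s3
s3 | X_XXX_X_X[Y]_   read Y → write X, move ←, go to s3
s3 | X_XXX_X_[X]X_   read X → write _, move →, go to s1
s1 | X_XXX_X__[X]_   read X → write X, move →, go to s1
s1 | X_XXX_X__X[_]
Cell 5 holds _ when M halts.

_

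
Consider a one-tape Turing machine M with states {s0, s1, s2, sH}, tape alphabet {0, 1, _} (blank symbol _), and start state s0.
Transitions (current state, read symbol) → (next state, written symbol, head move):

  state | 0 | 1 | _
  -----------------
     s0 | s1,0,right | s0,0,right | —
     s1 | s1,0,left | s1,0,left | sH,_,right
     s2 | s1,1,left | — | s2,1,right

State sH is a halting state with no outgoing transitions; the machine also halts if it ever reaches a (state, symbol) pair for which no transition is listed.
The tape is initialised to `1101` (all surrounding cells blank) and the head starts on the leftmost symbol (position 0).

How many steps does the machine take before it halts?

8

s0 | _[1]101   read 1 → write 0, move right, go to s0
s0 | _0[1]01   read 1 → write 0, move right, go to s0
s0 | _00[0]1   read 0 → write 0, move right, go to s1
s1 | _000[1]   read 1 → write 0, move left, go to s1
s1 | _00[0]0   read 0 → write 0, move left, go to s1
s1 | _0[0]00   read 0 → write 0, move left, go to s1
s1 | _[0]000   read 0 → write 0, move left, go to s1
s1 | [_]0000   read _ → write _, move right, go to sH
sH | _[0]000
M halts after 8 transitions.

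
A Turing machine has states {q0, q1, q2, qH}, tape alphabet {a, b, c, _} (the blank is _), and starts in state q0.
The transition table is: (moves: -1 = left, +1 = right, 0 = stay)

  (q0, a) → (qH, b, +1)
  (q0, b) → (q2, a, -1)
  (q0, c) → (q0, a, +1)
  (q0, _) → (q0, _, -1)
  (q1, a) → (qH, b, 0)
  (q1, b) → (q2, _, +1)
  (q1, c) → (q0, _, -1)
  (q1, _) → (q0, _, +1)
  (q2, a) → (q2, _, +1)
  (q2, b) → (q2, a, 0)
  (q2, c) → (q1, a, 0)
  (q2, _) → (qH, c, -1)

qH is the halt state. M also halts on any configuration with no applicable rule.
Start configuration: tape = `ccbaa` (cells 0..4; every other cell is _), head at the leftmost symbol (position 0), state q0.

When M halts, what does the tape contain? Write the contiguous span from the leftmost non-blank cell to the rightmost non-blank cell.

q0 | [c]cbaa_   read c → write a, move +1, go to q0
q0 | a[c]baa_   read c → write a, move +1, go to q0
q0 | aa[b]aa_   read b → write a, move -1, go to q2
q2 | a[a]aaa_   read a → write _, move +1, go to q2
q2 | a_[a]aa_   read a → write _, move +1, go to q2
q2 | a__[a]a_   read a → write _, move +1, go to q2
q2 | a___[a]_   read a → write _, move +1, go to q2
q2 | a____[_]   read _ → write c, move -1, go to qH
qH | a___[_]c
The non-blank tape span at halt is a____c.

a____c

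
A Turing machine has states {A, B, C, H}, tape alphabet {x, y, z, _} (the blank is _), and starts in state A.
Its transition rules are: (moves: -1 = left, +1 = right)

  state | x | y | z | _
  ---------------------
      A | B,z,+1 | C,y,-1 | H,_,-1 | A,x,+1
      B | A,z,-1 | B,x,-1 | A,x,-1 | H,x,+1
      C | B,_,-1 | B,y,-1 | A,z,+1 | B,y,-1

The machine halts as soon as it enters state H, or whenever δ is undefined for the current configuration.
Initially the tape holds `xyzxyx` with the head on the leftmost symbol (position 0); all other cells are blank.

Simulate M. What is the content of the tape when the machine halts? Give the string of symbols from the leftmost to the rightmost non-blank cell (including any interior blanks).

A | _[x]yzxyx   read x → write z, move +1, go to B
B | _z[y]zxyx   read y → write x, move -1, go to B
B | _[z]xzxyx   read z → write x, move -1, go to A
A | [_]xxzxyx   read _ → write x, move +1, go to A
A | x[x]xzxyx   read x → write z, move +1, go to B
B | xz[x]zxyx   read x → write z, move -1, go to A
A | x[z]zzxyx   read z → write _, move -1, go to H
H | [x]_zzxyx
The non-blank tape span at halt is x_zzxyx.

x_zzxyx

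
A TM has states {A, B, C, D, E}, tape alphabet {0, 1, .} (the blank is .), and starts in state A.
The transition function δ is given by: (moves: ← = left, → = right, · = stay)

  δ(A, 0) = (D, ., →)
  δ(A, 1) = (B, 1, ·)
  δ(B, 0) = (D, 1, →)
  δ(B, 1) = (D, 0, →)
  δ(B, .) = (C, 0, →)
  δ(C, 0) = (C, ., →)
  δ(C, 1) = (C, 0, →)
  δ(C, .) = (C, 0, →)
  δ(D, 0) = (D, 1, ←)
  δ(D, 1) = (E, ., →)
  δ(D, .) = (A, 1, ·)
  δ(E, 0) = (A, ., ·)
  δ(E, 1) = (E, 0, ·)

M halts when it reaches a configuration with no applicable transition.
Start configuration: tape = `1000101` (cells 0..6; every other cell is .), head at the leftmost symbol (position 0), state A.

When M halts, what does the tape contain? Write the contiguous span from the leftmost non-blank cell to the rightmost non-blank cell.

0..00101

A | .[1]000101   read 1 → write 1, move ·, go to B
B | .[1]000101   read 1 → write 0, move →, go to D
D | .0[0]00101   read 0 → write 1, move ←, go to D
D | .[0]100101   read 0 → write 1, move ←, go to D
D | [.]1100101   read . → write 1, move ·, go to A
A | [1]1100101   read 1 → write 1, move ·, go to B
B | [1]1100101   read 1 → write 0, move →, go to D
D | 0[1]100101   read 1 → write ., move →, go to E
E | 0.[1]00101   read 1 → write 0, move ·, go to E
E | 0.[0]00101   read 0 → write ., move ·, go to A
A | 0.[.]00101
The non-blank tape span at halt is 0..00101.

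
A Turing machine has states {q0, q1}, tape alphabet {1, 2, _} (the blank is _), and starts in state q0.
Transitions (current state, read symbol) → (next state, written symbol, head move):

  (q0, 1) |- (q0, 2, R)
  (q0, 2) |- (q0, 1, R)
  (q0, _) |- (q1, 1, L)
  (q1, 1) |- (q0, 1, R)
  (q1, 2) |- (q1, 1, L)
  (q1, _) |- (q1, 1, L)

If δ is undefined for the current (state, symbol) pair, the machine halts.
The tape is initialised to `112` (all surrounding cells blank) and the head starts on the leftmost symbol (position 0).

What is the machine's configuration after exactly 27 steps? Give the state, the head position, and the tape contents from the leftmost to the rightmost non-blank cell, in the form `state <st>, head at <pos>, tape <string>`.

state q0, head at 7, tape 2212222

q0 | [1]12_____   read 1 → write 2, move R, go to q0
q0 | 2[1]2_____   read 1 → write 2, move R, go to q0
q0 | 22[2]_____   read 2 → write 1, move R, go to q0
q0 | 221[_]____   read _ → write 1, move L, go to q1
q1 | 22[1]1____   read 1 → write 1, move R, go to q0
q0 | 221[1]____   read 1 → write 2, move R, go to q0
q0 | 2212[_]___   read _ → write 1, move L, go to q1
q1 | 221[2]1___   read 2 → write 1, move L, go to q1
q1 | 22[1]11___   read 1 → write 1, move R, go to q0
q0 | 221[1]1___   read 1 → write 2, move R, go to q0
q0 | 2212[1]___   read 1 → write 2, move R, go to q0
q0 | 22122[_]__   read _ → write 1, move L, go to q1
q1 | 2212[2]1__   read 2 → write 1, move L, go to q1
q1 | 221[2]11__   read 2 → write 1, move L, go to q1
q1 | 22[1]111__   read 1 → write 1, move R, go to q0
q0 | 221[1]11__   read 1 → write 2, move R, go to q0
q0 | 2212[1]1__   read 1 → write 2, move R, go to q0
q0 | 22122[1]__   read 1 → write 2, move R, go to q0
q0 | 221222[_]_   read _ → write 1, move L, go to q1
q1 | 22122[2]1_   read 2 → write 1, move L, go to q1
q1 | 2212[2]11_   read 2 → write 1, move L, go to q1
q1 | 221[2]111_   read 2 → write 1, move L, go to q1
q1 | 22[1]1111_   read 1 → write 1, move R, go to q0
q0 | 221[1]111_   read 1 → write 2, move R, go to q0
q0 | 2212[1]11_   read 1 → write 2, move R, go to q0
q0 | 22122[1]1_   read 1 → write 2, move R, go to q0
q0 | 221222[1]_   read 1 → write 2, move R, go to q0
q0 | 2212222[_]
After 27 steps: state q0, head at 7, tape 2212222.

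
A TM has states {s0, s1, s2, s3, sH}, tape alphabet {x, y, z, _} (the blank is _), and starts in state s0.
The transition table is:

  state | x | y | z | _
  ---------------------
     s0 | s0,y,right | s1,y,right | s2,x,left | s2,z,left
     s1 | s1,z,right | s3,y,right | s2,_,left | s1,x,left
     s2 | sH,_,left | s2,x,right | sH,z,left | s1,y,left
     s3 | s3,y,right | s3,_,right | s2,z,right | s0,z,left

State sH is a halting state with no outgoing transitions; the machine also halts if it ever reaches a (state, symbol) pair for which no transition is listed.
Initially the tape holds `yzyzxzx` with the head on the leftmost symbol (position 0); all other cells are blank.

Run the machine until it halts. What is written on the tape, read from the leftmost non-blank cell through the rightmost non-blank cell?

zy_z_zx

s0 | [y]zyzxzx   read y → write y, move right, go to s1
s1 | y[z]yzxzx   read z → write _, move left, go to s2
s2 | [y]_yzxzx   read y → write x, move right, go to s2
s2 | x[_]yzxzx   read _ → write y, move left, go to s1
s1 | [x]yyzxzx   read x → write z, move right, go to s1
s1 | z[y]yzxzx   read y → write y, move right, go to s3
s3 | zy[y]zxzx   read y → write _, move right, go to s3
s3 | zy_[z]xzx   read z → write z, move right, go to s2
s2 | zy_z[x]zx   read x → write _, move left, go to sH
sH | zy_[z]_zx
The non-blank tape span at halt is zy_z_zx.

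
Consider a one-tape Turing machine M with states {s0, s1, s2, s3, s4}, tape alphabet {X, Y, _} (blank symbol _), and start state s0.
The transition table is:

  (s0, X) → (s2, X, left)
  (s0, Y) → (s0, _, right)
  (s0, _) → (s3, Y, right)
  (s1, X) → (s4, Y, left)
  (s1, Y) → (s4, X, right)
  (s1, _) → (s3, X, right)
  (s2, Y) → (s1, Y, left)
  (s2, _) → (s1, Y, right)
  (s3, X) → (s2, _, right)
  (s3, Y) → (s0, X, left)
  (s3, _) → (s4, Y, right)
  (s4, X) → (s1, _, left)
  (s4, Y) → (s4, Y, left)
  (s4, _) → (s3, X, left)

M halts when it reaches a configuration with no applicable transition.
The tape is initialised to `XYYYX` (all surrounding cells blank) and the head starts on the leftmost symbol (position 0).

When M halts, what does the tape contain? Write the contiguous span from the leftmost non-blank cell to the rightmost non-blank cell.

XYYYYYX

s0 | ___[X]YYYX   read X → write X, move left, go to s2
s2 | __[_]XYYYX   read _ → write Y, move right, go to s1
s1 | __Y[X]YYYX   read X → write Y, move left, go to s4
s4 | __[Y]YYYYX   read Y → write Y, move left, go to s4
s4 | _[_]YYYYYX   read _ → write X, move left, go to s3
s3 | [_]XYYYYYX   read _ → write Y, move right, go to s4
s4 | Y[X]YYYYYX   read X → write _, move left, go to s1
s1 | [Y]_YYYYYX   read Y → write X, move right, go to s4
s4 | X[_]YYYYYX   read _ → write X, move left, go to s3
s3 | [X]XYYYYYX   read X → write _, move right, go to s2
s2 | _[X]YYYYYX
The non-blank tape span at halt is XYYYYYX.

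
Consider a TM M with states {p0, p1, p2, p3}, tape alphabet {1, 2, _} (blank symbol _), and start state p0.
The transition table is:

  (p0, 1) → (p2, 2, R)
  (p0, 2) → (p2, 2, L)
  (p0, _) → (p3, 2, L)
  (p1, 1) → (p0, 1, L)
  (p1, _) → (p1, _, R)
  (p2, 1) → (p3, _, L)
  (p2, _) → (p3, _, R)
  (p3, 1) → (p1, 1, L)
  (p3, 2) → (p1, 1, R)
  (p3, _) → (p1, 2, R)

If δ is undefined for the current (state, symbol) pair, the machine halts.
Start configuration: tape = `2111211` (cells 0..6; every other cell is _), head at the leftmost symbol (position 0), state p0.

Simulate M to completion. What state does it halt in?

p0 | __[2]111211   read 2 → write 2, move L, go to p2
p2 | _[_]2111211   read _ → write _, move R, go to p3
p3 | __[2]111211   read 2 → write 1, move R, go to p1
p1 | __1[1]11211   read 1 → write 1, move L, go to p0
p0 | __[1]111211   read 1 → write 2, move R, go to p2
p2 | __2[1]11211   read 1 → write _, move L, go to p3
p3 | __[2]_11211   read 2 → write 1, move R, go to p1
p1 | __1[_]11211   read _ → write _, move R, go to p1
p1 | __1_[1]1211   read 1 → write 1, move L, go to p0
p0 | __1[_]11211   read _ → write 2, move L, go to p3
p3 | __[1]211211   read 1 → write 1, move L, go to p1
p1 | _[_]1211211   read _ → write _, move R, go to p1
p1 | __[1]211211   read 1 → write 1, move L, go to p0
p0 | _[_]1211211   read _ → write 2, move L, go to p3
p3 | [_]21211211   read _ → write 2, move R, go to p1
p1 | 2[2]1211211
No transition is defined for (p1, 2); M halts in state p1.

p1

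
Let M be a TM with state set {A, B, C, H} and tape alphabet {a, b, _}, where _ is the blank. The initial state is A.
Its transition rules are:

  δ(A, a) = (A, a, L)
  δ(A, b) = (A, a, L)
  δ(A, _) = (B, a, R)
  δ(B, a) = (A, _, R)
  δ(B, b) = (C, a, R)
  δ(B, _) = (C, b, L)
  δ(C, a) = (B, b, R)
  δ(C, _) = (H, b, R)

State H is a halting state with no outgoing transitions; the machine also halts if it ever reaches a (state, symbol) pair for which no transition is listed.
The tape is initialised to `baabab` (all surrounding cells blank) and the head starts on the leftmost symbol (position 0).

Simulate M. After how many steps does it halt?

23

state=A head=0 tape=_[b]aabab____   (A,b)→(A,a,L)
state=A head=-1 tape=[_]aaabab____   (A,_)→(B,a,R)
state=B head=0 tape=a[a]aabab____   (B,a)→(A,_,R)
state=A head=1 tape=a_[a]abab____   (A,a)→(A,a,L)
state=A head=0 tape=a[_]aabab____   (A,_)→(B,a,R)
state=B head=1 tape=aa[a]abab____   (B,a)→(A,_,R)
state=A head=2 tape=aa_[a]bab____   (A,a)→(A,a,L)
state=A head=1 tape=aa[_]abab____   (A,_)→(B,a,R)
state=B head=2 tape=aaa[a]bab____   (B,a)→(A,_,R)
state=A head=3 tape=aaa_[b]ab____   (A,b)→(A,a,L)
state=A head=2 tape=aaa[_]aab____   (A,_)→(B,a,R)
state=B head=3 tape=aaaa[a]ab____   (B,a)→(A,_,R)
state=A head=4 tape=aaaa_[a]b____   (A,a)→(A,a,L)
state=A head=3 tape=aaaa[_]ab____   (A,_)→(B,a,R)
state=B head=4 tape=aaaaa[a]b____   (B,a)→(A,_,R)
state=A head=5 tape=aaaaa_[b]____   (A,b)→(A,a,L)
state=A head=4 tape=aaaaa[_]a____   (A,_)→(B,a,R)
state=B head=5 tape=aaaaaa[a]____   (B,a)→(A,_,R)
state=A head=6 tape=aaaaaa_[_]___   (A,_)→(B,a,R)
state=B head=7 tape=aaaaaa_a[_]__   (B,_)→(C,b,L)
state=C head=6 tape=aaaaaa_[a]b__   (C,a)→(B,b,R)
state=B head=7 tape=aaaaaa_b[b]__   (B,b)→(C,a,R)
state=C head=8 tape=aaaaaa_ba[_]_   (C,_)→(H,b,R)
state=H head=9 tape=aaaaaa_bab[_]
M halts after 23 transitions.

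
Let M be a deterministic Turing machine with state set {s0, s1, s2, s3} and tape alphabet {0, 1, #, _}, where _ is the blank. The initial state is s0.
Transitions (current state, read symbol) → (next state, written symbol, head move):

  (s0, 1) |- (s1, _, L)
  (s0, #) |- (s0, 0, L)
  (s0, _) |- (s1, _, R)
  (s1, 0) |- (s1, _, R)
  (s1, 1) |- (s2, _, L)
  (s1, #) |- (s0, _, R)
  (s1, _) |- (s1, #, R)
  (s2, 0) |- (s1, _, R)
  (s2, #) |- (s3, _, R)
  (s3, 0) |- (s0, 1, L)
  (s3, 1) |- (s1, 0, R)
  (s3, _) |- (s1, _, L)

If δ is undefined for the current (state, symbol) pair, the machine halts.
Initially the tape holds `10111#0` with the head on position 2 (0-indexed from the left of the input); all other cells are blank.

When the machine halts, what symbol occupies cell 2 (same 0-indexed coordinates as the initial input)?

state=s0 head=2 tape=10[1]11#0   (s0,1)→(s1,_,L)
state=s1 head=1 tape=1[0]_11#0   (s1,0)→(s1,_,R)
state=s1 head=2 tape=1_[_]11#0   (s1,_)→(s1,#,R)
state=s1 head=3 tape=1_#[1]1#0   (s1,1)→(s2,_,L)
state=s2 head=2 tape=1_[#]_1#0   (s2,#)→(s3,_,R)
state=s3 head=3 tape=1__[_]1#0   (s3,_)→(s1,_,L)
state=s1 head=2 tape=1_[_]_1#0   (s1,_)→(s1,#,R)
state=s1 head=3 tape=1_#[_]1#0   (s1,_)→(s1,#,R)
state=s1 head=4 tape=1_##[1]#0   (s1,1)→(s2,_,L)
state=s2 head=3 tape=1_#[#]_#0   (s2,#)→(s3,_,R)
state=s3 head=4 tape=1_#_[_]#0   (s3,_)→(s1,_,L)
state=s1 head=3 tape=1_#[_]_#0   (s1,_)→(s1,#,R)
state=s1 head=4 tape=1_##[_]#0   (s1,_)→(s1,#,R)
state=s1 head=5 tape=1_###[#]0   (s1,#)→(s0,_,R)
state=s0 head=6 tape=1_###_[0]
Cell 2 holds # when M halts.

#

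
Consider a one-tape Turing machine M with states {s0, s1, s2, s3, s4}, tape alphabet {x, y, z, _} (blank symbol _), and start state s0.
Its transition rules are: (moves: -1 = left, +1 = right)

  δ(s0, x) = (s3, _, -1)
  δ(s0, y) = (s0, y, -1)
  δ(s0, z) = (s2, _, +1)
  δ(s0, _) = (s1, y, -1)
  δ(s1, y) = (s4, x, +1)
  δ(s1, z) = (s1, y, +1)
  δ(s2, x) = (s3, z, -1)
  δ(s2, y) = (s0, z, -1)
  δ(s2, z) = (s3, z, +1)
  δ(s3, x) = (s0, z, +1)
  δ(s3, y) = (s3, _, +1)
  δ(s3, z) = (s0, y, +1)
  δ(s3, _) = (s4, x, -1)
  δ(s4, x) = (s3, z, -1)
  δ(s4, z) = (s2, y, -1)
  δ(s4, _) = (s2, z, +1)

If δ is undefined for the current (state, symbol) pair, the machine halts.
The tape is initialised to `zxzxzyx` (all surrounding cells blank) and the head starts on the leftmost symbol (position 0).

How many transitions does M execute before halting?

state=s0 head=0 tape=_[z]xzxzyx___   (s0,z)→(s2,_,+1)
state=s2 head=1 tape=__[x]zxzyx___   (s2,x)→(s3,z,-1)
state=s3 head=0 tape=_[_]zzxzyx___   (s3,_)→(s4,x,-1)
state=s4 head=-1 tape=[_]xzzxzyx___   (s4,_)→(s2,z,+1)
state=s2 head=0 tape=z[x]zzxzyx___   (s2,x)→(s3,z,-1)
state=s3 head=-1 tape=[z]zzzxzyx___   (s3,z)→(s0,y,+1)
state=s0 head=0 tape=y[z]zzxzyx___   (s0,z)→(s2,_,+1)
state=s2 head=1 tape=y_[z]zxzyx___   (s2,z)→(s3,z,+1)
state=s3 head=2 tape=y_z[z]xzyx___   (s3,z)→(s0,y,+1)
state=s0 head=3 tape=y_zy[x]zyx___   (s0,x)→(s3,_,-1)
state=s3 head=2 tape=y_z[y]_zyx___   (s3,y)→(s3,_,+1)
state=s3 head=3 tape=y_z_[_]zyx___   (s3,_)→(s4,x,-1)
state=s4 head=2 tape=y_z[_]xzyx___   (s4,_)→(s2,z,+1)
state=s2 head=3 tape=y_zz[x]zyx___   (s2,x)→(s3,z,-1)
state=s3 head=2 tape=y_z[z]zzyx___   (s3,z)→(s0,y,+1)
state=s0 head=3 tape=y_zy[z]zyx___   (s0,z)→(s2,_,+1)
state=s2 head=4 tape=y_zy_[z]yx___   (s2,z)→(s3,z,+1)
state=s3 head=5 tape=y_zy_z[y]x___   (s3,y)→(s3,_,+1)
state=s3 head=6 tape=y_zy_z_[x]___   (s3,x)→(s0,z,+1)
state=s0 head=7 tape=y_zy_z_z[_]__   (s0,_)→(s1,y,-1)
state=s1 head=6 tape=y_zy_z_[z]y__   (s1,z)→(s1,y,+1)
state=s1 head=7 tape=y_zy_z_y[y]__   (s1,y)→(s4,x,+1)
state=s4 head=8 tape=y_zy_z_yx[_]_   (s4,_)→(s2,z,+1)
state=s2 head=9 tape=y_zy_z_yxz[_]
M halts after 23 transitions.

23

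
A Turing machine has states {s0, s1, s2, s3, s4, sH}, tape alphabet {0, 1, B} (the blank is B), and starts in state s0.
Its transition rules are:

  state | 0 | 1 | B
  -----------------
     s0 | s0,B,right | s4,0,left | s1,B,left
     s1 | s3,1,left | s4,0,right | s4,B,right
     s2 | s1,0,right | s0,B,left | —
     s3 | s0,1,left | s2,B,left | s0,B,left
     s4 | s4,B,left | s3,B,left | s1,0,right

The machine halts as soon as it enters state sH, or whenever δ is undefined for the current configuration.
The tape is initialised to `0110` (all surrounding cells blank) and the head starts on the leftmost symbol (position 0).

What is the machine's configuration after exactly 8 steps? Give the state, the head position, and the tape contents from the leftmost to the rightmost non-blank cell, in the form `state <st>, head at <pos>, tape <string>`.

s0 | BB[0]110   read 0 → write B, move right, go to s0
s0 | BBB[1]10   read 1 → write 0, move left, go to s4
s4 | BB[B]010   read B → write 0, move right, go to s1
s1 | BB0[0]10   read 0 → write 1, move left, go to s3
s3 | BB[0]110   read 0 → write 1, move left, go to s0
s0 | B[B]1110   read B → write B, move left, go to s1
s1 | [B]B1110   read B → write B, move right, go to s4
s4 | B[B]1110   read B → write 0, move right, go to s1
s1 | B0[1]110
After 8 steps: state s1, head at 0, tape 01110.

state s1, head at 0, tape 01110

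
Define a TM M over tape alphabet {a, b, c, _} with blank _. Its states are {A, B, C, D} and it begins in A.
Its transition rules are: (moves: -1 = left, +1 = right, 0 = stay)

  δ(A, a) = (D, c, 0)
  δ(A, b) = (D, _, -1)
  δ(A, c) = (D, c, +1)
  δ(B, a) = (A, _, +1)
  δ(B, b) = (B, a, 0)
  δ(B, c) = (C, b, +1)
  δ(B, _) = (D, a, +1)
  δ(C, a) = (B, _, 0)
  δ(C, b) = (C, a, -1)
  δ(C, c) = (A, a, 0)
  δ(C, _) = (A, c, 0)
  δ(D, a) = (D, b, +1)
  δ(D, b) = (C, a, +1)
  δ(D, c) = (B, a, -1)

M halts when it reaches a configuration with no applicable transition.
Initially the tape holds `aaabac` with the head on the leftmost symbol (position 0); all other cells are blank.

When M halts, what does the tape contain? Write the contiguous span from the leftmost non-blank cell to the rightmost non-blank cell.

abbbaab

state=A head=0 tape=_[a]aabac_   (A,a)→(D,c,0)
state=D head=0 tape=_[c]aabac_   (D,c)→(B,a,-1)
state=B head=-1 tape=[_]aaabac_   (B,_)→(D,a,+1)
state=D head=0 tape=a[a]aabac_   (D,a)→(D,b,+1)
state=D head=1 tape=ab[a]abac_   (D,a)→(D,b,+1)
state=D head=2 tape=abb[a]bac_   (D,a)→(D,b,+1)
state=D head=3 tape=abbb[b]ac_   (D,b)→(C,a,+1)
state=C head=4 tape=abbba[a]c_   (C,a)→(B,_,0)
state=B head=4 tape=abbba[_]c_   (B,_)→(D,a,+1)
state=D head=5 tape=abbbaa[c]_   (D,c)→(B,a,-1)
state=B head=4 tape=abbba[a]a_   (B,a)→(A,_,+1)
state=A head=5 tape=abbba_[a]_   (A,a)→(D,c,0)
state=D head=5 tape=abbba_[c]_   (D,c)→(B,a,-1)
state=B head=4 tape=abbba[_]a_   (B,_)→(D,a,+1)
state=D head=5 tape=abbbaa[a]_   (D,a)→(D,b,+1)
state=D head=6 tape=abbbaab[_]
The non-blank tape span at halt is abbbaab.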